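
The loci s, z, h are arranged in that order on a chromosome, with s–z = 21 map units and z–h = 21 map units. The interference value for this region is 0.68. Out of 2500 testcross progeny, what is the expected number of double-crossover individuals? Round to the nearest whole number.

Map distances give recombination frequencies of 0.210 and 0.210 for the two intervals.
With interference 0.68 (so coincidence = 0.32), expected double-crossover frequency = 0.210 × 0.210 × 0.32 = 0.01411.
Expected number = 0.01411 × 2500 = 35.28 ≈ 35.

35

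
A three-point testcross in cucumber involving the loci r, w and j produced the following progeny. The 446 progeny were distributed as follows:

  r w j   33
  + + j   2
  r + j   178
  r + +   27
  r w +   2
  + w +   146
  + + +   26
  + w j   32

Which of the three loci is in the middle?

r

The two most frequent reciprocal classes, + w + and r + j, are the parental types, so the F1 was + w + / r + j.
The two rarest classes, r w + and + + j, are the double crossovers. Comparing them with the parentals, only the r allele has switched, so r is the middle locus and the order is w – r – j.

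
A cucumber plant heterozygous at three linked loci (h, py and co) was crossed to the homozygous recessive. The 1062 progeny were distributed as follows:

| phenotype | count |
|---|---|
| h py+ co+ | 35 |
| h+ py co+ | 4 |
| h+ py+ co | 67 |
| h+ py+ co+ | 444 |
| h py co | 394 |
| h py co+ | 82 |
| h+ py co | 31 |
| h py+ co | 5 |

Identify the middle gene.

The two most frequent reciprocal classes, h+ py+ co+ and h py co, are the parental types, so the F1 was h+ py+ co+ / h py co.
The two rarest classes, h+ py co+ and h py+ co, are the double crossovers. Comparing them with the parentals, only the py allele has switched, so py is the middle locus and the order is h – py – co.

py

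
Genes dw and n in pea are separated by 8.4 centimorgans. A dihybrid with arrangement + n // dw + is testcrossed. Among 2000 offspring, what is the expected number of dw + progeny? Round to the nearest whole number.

A map distance of 8.4 centimorgans corresponds to a recombination frequency of 0.084.
The F1 is + n / dw +, so dw + is a parental gamete class with expected frequency (1 − r)/2 = 0.916/2 = 0.4580.
Expected number = 0.4580 × 2000 = 916.00 ≈ 916.

916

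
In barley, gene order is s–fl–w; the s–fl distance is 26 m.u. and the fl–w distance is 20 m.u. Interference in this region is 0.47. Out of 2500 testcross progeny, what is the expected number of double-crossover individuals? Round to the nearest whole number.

Map distances give recombination frequencies of 0.260 and 0.200 for the two intervals.
With interference 0.47 (so coincidence = 0.53), expected double-crossover frequency = 0.260 × 0.200 × 0.53 = 0.02756.
Expected number = 0.02756 × 2500 = 68.90 ≈ 69.

69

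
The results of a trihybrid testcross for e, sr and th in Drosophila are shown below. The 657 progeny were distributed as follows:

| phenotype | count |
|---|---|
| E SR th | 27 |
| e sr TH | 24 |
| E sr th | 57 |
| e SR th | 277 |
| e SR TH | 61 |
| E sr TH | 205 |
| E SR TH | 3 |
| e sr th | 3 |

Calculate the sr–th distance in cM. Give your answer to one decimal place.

18.9 cM

The two most frequent reciprocal classes, E sr TH and e SR th, are the parental types, so the F1 was E sr TH / e SR th.
The two rarest classes, E SR TH and e sr th, are the double crossovers. Comparing them with the parentals, only the sr allele has switched, so sr is the middle locus and the order is e – sr – th.
Crossovers in the sr–th interval produce the single-crossover classes E sr th and e SR TH (57 + 61 = 118) plus the double crossovers (6).
RF(sr–th) = (118 + 6) / 657 = 124/657 = 0.1887 → 18.9 cM.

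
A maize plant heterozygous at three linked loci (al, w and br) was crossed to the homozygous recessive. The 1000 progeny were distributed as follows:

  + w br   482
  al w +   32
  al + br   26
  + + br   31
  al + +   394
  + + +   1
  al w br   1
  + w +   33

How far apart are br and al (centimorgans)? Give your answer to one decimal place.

The two most frequent reciprocal classes, + w br and al + +, are the parental types, so the F1 was + w br / al + +.
The two rarest classes, al w br and + + +, are the double crossovers. Comparing them with the parentals, only the al allele has switched, so al is the middle locus and the order is br – al – w.
Crossovers in the br–al interval produce the single-crossover classes + w + and al + br (33 + 26 = 59) plus the double crossovers (2).
RF(br–al) = (59 + 2) / 1000 = 61/1000 = 0.0610 → 6.1 centimorgans.

6.1 centimorgans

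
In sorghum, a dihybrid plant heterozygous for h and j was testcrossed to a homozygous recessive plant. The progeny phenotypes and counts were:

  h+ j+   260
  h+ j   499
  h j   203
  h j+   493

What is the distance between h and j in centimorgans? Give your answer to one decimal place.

The two most frequent classes, h+ j (499) and h j+ (493), are the parental types, so the F1 was h+ j / h j+.
The recombinant classes are h+ j+ and h j: 260 + 203 = 463.
Recombination frequency = 463/1455 = 0.3182 ≈ 31.8%, i.e. 31.8 centimorgans.

31.8 centimorgans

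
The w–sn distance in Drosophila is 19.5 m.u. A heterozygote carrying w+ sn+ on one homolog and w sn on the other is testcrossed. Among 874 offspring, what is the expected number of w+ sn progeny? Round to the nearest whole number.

A map distance of 19.5 m.u. corresponds to a recombination frequency of 0.195.
The F1 is w+ sn+ / w sn, so w+ sn is a recombinant gamete class with expected frequency r/2 = 0.195/2 = 0.0975.
Expected number = 0.0975 × 874 = 85.22 ≈ 85.

85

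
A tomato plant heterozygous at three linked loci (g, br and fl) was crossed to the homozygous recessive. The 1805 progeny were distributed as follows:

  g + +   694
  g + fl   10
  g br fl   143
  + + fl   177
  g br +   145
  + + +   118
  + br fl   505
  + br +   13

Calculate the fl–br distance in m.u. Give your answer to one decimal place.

The two most frequent reciprocal classes, + br fl and g + +, are the parental types, so the F1 was + br fl / g + +.
The two rarest classes, + br + and g + fl, are the double crossovers. Comparing them with the parentals, only the fl allele has switched, so fl is the middle locus and the order is br – fl – g.
Crossovers in the br–fl interval produce the single-crossover classes + + fl and g br + (177 + 145 = 322) plus the double crossovers (23).
RF(br–fl) = (322 + 23) / 1805 = 345/1805 = 0.1911 → 19.1 m.u.

19.1 m.u.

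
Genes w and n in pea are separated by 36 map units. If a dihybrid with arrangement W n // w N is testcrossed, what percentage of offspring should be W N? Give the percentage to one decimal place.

18.0%

A map distance of 36 map units corresponds to a recombination frequency of 0.360.
The F1 is W n / w N, so W N is a recombinant gamete class with expected frequency r/2 = 0.360/2 = 0.1800.
That is 0.1800 = 18.0% of the progeny.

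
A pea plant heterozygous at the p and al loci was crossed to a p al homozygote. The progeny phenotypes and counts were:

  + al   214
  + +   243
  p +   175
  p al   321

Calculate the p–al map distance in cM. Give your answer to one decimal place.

40.8 cM

The two most frequent classes, + + (243) and p al (321), are the parental types, so the F1 was + + / p al.
The recombinant classes are + al and p +: 214 + 175 = 389.
Recombination frequency = 389/953 = 0.4082 ≈ 40.8%, i.e. 40.8 cM.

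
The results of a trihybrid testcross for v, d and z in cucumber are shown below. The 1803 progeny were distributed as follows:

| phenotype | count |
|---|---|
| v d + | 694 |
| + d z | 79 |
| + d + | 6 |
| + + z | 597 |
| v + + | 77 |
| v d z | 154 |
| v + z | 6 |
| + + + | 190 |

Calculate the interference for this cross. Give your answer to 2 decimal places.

The two most frequent reciprocal classes, v d + and + + z, are the parental types, so the F1 was v d + / + + z.
The two rarest classes, + d + and v + z, are the double crossovers. Comparing them with the parentals, only the v allele has switched, so v is the middle locus and the order is z – v – d.
z–v: (344 + 12)/1803 = 0.1974; v–d: (156 + 12)/1803 = 0.0932.
Expected DCO frequency = 0.1974 × 0.0932 ≈ 0.01840; observed = 12/1803 ≈ 0.00666.
Coefficient of coincidence = 0.00666/0.01840 ≈ 0.36; interference = 1 − 0.36 = 0.64.

0.64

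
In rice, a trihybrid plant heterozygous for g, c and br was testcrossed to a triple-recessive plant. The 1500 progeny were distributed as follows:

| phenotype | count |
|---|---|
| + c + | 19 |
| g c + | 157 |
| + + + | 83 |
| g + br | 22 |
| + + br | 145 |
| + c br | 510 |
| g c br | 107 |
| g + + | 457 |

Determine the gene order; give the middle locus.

The two most frequent reciprocal classes, g + + and + c br, are the parental types, so the F1 was g + + / + c br.
The two rarest classes, g + br and + c +, are the double crossovers. Comparing them with the parentals, only the br allele has switched, so br is the middle locus and the order is g – br – c.

br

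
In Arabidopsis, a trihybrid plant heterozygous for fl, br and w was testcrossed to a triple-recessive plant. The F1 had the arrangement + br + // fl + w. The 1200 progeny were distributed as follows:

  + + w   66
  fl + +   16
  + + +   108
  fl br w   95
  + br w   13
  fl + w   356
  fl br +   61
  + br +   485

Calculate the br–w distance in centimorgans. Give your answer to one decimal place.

The two rarest classes, + br w and fl + +, are the double crossovers. Comparing them with the parentals, only the w allele has switched, so w is the middle locus and the order is br – w – fl.
Crossovers in the br–w interval produce the single-crossover classes + + + and fl br w (108 + 95 = 203) plus the double crossovers (29).
RF(br–w) = (203 + 29) / 1200 = 232/1200 = 0.1933 → 19.3 centimorgans.

19.3 centimorgans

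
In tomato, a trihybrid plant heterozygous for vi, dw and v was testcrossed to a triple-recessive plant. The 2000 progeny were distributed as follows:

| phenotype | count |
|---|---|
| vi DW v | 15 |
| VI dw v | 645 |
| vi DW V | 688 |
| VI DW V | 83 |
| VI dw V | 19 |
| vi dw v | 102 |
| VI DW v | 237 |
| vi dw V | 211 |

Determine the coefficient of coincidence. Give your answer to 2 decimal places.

0.64

The two most frequent reciprocal classes, vi DW V and VI dw v, are the parental types, so the F1 was vi DW V / VI dw v.
The two rarest classes, vi DW v and VI dw V, are the double crossovers. Comparing them with the parentals, only the v allele has switched, so v is the middle locus and the order is vi – v – dw.
vi–v: (185 + 34)/2000 = 0.1095; v–dw: (448 + 34)/2000 = 0.2410.
Expected DCO frequency = 0.1095 × 0.2410 ≈ 0.02639; observed = 34/2000 ≈ 0.01700.
Coefficient of coincidence = 0.01700/0.02639 ≈ 0.64.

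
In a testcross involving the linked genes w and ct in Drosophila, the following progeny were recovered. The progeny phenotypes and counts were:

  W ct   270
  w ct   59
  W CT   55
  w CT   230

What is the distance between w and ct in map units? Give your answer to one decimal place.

The two most frequent classes, W ct (270) and w CT (230), are the parental types, so the F1 was W ct / w CT.
The recombinant classes are W CT and w ct: 55 + 59 = 114.
Recombination frequency = 114/614 = 0.1857 ≈ 18.6%, i.e. 18.6 map units.

18.6 map units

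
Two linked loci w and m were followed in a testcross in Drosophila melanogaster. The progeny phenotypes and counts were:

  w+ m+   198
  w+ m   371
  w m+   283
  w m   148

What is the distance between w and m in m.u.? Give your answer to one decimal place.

The two most frequent classes, w+ m (371) and w m+ (283), are the parental types, so the F1 was w+ m / w m+.
The recombinant classes are w+ m+ and w m: 198 + 148 = 346.
Recombination frequency = 346/1000 = 0.3460 ≈ 34.6%, i.e. 34.6 m.u.

34.6 m.u.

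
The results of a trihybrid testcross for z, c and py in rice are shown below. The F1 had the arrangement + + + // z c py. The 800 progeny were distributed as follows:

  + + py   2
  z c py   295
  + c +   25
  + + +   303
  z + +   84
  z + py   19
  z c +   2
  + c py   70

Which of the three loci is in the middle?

The two rarest classes, + + py and z c +, are the double crossovers. Comparing them with the parentals, only the py allele has switched, so py is the middle locus and the order is c – py – z.

py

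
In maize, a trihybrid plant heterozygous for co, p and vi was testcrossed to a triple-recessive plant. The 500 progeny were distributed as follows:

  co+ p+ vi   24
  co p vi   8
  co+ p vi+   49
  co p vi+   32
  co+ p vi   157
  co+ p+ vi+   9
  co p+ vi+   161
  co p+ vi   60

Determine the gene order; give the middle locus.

co

The two most frequent reciprocal classes, co p+ vi+ and co+ p vi, are the parental types, so the F1 was co p+ vi+ / co+ p vi.
The two rarest classes, co+ p+ vi+ and co p vi, are the double crossovers. Comparing them with the parentals, only the co allele has switched, so co is the middle locus and the order is p – co – vi.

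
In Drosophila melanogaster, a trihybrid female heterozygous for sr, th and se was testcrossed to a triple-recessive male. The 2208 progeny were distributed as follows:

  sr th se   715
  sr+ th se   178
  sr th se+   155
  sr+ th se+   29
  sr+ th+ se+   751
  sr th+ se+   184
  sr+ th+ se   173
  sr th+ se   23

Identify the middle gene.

th

The two most frequent reciprocal classes, sr+ th+ se+ and sr th se, are the parental types, so the F1 was sr+ th+ se+ / sr th se.
The two rarest classes, sr+ th se+ and sr th+ se, are the double crossovers. Comparing them with the parentals, only the th allele has switched, so th is the middle locus and the order is se – th – sr.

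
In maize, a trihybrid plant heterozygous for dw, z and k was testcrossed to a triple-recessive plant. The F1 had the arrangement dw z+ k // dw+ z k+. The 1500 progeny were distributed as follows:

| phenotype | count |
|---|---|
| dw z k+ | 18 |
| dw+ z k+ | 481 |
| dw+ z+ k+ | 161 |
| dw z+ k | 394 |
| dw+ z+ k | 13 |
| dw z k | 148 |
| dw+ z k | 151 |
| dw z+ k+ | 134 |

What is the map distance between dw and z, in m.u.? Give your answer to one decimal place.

The two rarest classes, dw+ z+ k and dw z k+, are the double crossovers. Comparing them with the parentals, only the dw allele has switched, so dw is the middle locus and the order is z – dw – k.
Crossovers in the z–dw interval produce the single-crossover classes dw z k and dw+ z+ k+ (148 + 161 = 309) plus the double crossovers (31).
RF(z–dw) = (309 + 31) / 1500 = 340/1500 = 0.2267 → 22.7 m.u.

22.7 m.u.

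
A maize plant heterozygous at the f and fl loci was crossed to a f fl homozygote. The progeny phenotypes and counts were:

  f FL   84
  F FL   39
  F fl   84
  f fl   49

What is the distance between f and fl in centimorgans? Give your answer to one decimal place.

The two most frequent classes, F fl (84) and f FL (84), are the parental types, so the F1 was F fl / f FL.
The recombinant classes are F FL and f fl: 39 + 49 = 88.
Recombination frequency = 88/256 = 0.3438 ≈ 34.4%, i.e. 34.4 centimorgans.

34.4 centimorgans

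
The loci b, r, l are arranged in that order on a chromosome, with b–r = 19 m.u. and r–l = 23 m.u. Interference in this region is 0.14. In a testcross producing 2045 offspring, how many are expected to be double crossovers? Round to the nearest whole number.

77

Map distances give recombination frequencies of 0.190 and 0.230 for the two intervals.
With interference 0.14 (so coincidence = 0.86), expected double-crossover frequency = 0.190 × 0.230 × 0.86 = 0.03758.
Expected number = 0.03758 × 2045 = 76.86 ≈ 77.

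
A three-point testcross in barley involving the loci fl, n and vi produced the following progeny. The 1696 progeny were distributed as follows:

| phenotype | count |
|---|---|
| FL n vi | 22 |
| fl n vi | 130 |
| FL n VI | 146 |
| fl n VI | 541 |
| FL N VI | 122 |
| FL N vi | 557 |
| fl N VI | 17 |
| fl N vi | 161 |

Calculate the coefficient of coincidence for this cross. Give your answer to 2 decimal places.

0.66

The two most frequent reciprocal classes, FL N vi and fl n VI, are the parental types, so the F1 was FL N vi / fl n VI.
The two rarest classes, FL n vi and fl N VI, are the double crossovers. Comparing them with the parentals, only the n allele has switched, so n is the middle locus and the order is fl – n – vi.
fl–n: (307 + 39)/1696 = 0.2040; n–vi: (252 + 39)/1696 = 0.1716.
Expected DCO frequency = 0.2040 × 0.1716 ≈ 0.03501; observed = 39/1696 ≈ 0.02300.
Coefficient of coincidence = 0.02300/0.03501 ≈ 0.66.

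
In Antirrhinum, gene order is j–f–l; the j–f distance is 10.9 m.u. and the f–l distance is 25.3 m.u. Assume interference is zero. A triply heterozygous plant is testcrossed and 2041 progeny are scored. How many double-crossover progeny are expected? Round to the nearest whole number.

56

Map distances give recombination frequencies of 0.109 and 0.253 for the two intervals.
With no interference, expected double-crossover frequency = 0.109 × 0.253 = 0.02758.
Expected number = 0.02758 × 2041 = 56.28 ≈ 56.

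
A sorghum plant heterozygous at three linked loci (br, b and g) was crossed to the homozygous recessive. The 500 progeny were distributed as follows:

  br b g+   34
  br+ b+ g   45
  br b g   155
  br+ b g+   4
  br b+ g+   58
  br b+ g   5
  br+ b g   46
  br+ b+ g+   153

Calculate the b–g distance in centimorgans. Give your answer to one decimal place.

17.6 centimorgans

The two most frequent reciprocal classes, br b g and br+ b+ g+, are the parental types, so the F1 was br b g / br+ b+ g+.
The two rarest classes, br b+ g and br+ b g+, are the double crossovers. Comparing them with the parentals, only the b allele has switched, so b is the middle locus and the order is br – b – g.
Crossovers in the b–g interval produce the single-crossover classes br b g+ and br+ b+ g (34 + 45 = 79) plus the double crossovers (9).
RF(b–g) = (79 + 9) / 500 = 88/500 = 0.1760 → 17.6 centimorgans.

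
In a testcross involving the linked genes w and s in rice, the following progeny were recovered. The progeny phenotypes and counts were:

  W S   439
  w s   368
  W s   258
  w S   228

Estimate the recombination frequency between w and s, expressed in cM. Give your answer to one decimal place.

The two most frequent classes, W S (439) and w s (368), are the parental types, so the F1 was W S / w s.
The recombinant classes are W s and w S: 258 + 228 = 486.
Recombination frequency = 486/1293 = 0.3759 ≈ 37.6%, i.e. 37.6 cM.

37.6 cM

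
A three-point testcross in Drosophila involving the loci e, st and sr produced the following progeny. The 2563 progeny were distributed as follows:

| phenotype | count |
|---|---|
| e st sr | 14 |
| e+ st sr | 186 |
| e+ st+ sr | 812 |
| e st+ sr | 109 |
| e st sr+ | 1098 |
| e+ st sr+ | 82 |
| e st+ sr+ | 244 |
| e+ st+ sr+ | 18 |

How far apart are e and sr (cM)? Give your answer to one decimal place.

The two most frequent reciprocal classes, e+ st+ sr and e st sr+, are the parental types, so the F1 was e+ st+ sr / e st sr+.
The two rarest classes, e+ st+ sr+ and e st sr, are the double crossovers. Comparing them with the parentals, only the sr allele has switched, so sr is the middle locus and the order is e – sr – st.
Crossovers in the e–sr interval produce the single-crossover classes e st+ sr and e+ st sr+ (109 + 82 = 191) plus the double crossovers (32).
RF(e–sr) = (191 + 32) / 2563 = 223/2563 = 0.0870 → 8.7 cM.

8.7 cM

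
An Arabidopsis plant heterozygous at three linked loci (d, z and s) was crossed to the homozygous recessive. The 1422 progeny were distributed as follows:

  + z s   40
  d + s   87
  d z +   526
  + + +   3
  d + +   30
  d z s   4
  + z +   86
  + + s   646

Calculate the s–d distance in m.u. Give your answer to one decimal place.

The two most frequent reciprocal classes, d z + and + + s, are the parental types, so the F1 was d z + / + + s.
The two rarest classes, d z s and + + +, are the double crossovers. Comparing them with the parentals, only the s allele has switched, so s is the middle locus and the order is z – s – d.
Crossovers in the s–d interval produce the single-crossover classes + z + and d + s (86 + 87 = 173) plus the double crossovers (7).
RF(s–d) = (173 + 7) / 1422 = 180/1422 = 0.1266 → 12.7 m.u.

12.7 m.u.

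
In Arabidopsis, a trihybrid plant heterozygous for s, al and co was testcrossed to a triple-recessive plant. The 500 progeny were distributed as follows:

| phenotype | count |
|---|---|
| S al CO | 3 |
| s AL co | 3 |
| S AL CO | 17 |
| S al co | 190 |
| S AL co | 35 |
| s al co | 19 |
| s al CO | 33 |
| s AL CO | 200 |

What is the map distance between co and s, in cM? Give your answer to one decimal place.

8.4 cM

The two most frequent reciprocal classes, S al co and s AL CO, are the parental types, so the F1 was S al co / s AL CO.
The two rarest classes, S al CO and s AL co, are the double crossovers. Comparing them with the parentals, only the co allele has switched, so co is the middle locus and the order is al – co – s.
Crossovers in the co–s interval produce the single-crossover classes s al co and S AL CO (19 + 17 = 36) plus the double crossovers (6).
RF(co–s) = (36 + 6) / 500 = 42/500 = 0.0840 → 8.4 cM.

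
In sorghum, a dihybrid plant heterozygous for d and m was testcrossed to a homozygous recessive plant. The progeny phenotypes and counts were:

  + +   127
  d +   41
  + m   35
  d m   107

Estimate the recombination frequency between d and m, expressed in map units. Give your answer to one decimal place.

24.5 map units

The two most frequent classes, + + (127) and d m (107), are the parental types, so the F1 was + + / d m.
The recombinant classes are + m and d +: 35 + 41 = 76.
Recombination frequency = 76/310 = 0.2452 ≈ 24.5%, i.e. 24.5 map units.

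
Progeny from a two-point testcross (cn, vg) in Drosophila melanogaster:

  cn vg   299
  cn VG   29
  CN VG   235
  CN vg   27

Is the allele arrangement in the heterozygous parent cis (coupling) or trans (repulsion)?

The two most frequent classes are CN VG (235) and cn vg (299); these are the parental (non-recombinant) types.
So the F1 carried CN VG on one chromosome and cn vg on the other — the recessive alleles are on the same chromosome (cis / coupling).

cis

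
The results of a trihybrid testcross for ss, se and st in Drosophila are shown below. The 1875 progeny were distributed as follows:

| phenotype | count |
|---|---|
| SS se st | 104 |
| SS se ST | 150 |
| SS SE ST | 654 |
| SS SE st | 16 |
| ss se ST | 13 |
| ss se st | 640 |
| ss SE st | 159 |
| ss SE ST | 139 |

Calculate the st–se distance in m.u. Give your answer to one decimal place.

18.0 m.u.

The two most frequent reciprocal classes, ss se st and SS SE ST, are the parental types, so the F1 was ss se st / SS SE ST.
The two rarest classes, ss se ST and SS SE st, are the double crossovers. Comparing them with the parentals, only the st allele has switched, so st is the middle locus and the order is ss – st – se.
Crossovers in the st–se interval produce the single-crossover classes ss SE st and SS se ST (159 + 150 = 309) plus the double crossovers (29).
RF(st–se) = (309 + 29) / 1875 = 338/1875 = 0.1803 → 18.0 m.u.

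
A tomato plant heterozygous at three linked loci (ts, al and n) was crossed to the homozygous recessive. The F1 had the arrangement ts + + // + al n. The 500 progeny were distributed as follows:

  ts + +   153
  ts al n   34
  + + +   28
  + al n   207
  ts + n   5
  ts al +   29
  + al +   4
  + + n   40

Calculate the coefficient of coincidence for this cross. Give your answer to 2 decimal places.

The two rarest classes, ts + n and + al +, are the double crossovers. Comparing them with the parentals, only the n allele has switched, so n is the middle locus and the order is ts – n – al.
ts–n: (62 + 9)/500 = 0.1420; n–al: (69 + 9)/500 = 0.1560.
Expected DCO frequency = 0.1420 × 0.1560 ≈ 0.02215; observed = 9/500 ≈ 0.01800.
Coefficient of coincidence = 0.01800/0.02215 ≈ 0.81.

0.81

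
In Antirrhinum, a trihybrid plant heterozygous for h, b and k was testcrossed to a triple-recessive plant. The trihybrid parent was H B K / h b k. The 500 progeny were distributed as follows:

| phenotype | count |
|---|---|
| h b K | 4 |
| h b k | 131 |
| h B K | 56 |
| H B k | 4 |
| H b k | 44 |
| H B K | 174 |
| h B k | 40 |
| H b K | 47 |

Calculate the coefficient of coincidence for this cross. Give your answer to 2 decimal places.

The two rarest classes, H B k and h b K, are the double crossovers. Comparing them with the parentals, only the k allele has switched, so k is the middle locus and the order is h – k – b.
h–k: (100 + 8)/500 = 0.2160; k–b: (87 + 8)/500 = 0.1900.
Expected DCO frequency = 0.2160 × 0.1900 ≈ 0.04104; observed = 8/500 ≈ 0.01600.
Coefficient of coincidence = 0.01600/0.04104 ≈ 0.39.

0.39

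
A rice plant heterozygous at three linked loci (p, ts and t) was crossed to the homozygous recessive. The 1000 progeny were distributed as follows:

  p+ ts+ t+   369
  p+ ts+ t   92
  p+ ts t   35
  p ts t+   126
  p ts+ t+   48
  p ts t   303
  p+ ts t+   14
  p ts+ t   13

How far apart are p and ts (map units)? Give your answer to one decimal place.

The two most frequent reciprocal classes, p+ ts+ t+ and p ts t, are the parental types, so the F1 was p+ ts+ t+ / p ts t.
The two rarest classes, p+ ts t+ and p ts+ t, are the double crossovers. Comparing them with the parentals, only the ts allele has switched, so ts is the middle locus and the order is p – ts – t.
Crossovers in the p–ts interval produce the single-crossover classes p ts+ t+ and p+ ts t (48 + 35 = 83) plus the double crossovers (27).
RF(p–ts) = (83 + 27) / 1000 = 110/1000 = 0.1100 → 11.0 map units.

11.0 map units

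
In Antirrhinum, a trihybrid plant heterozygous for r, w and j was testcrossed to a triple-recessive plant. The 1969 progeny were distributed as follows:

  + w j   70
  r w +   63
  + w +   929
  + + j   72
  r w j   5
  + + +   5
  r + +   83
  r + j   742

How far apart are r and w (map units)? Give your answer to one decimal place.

The two most frequent reciprocal classes, + w + and r + j, are the parental types, so the F1 was + w + / r + j.
The two rarest classes, + + + and r w j, are the double crossovers. Comparing them with the parentals, only the w allele has switched, so w is the middle locus and the order is j – w – r.
Crossovers in the w–r interval produce the single-crossover classes r w + and + + j (63 + 72 = 135) plus the double crossovers (10).
RF(w–r) = (135 + 10) / 1969 = 145/1969 = 0.0736 → 7.4 map units.

7.4 map units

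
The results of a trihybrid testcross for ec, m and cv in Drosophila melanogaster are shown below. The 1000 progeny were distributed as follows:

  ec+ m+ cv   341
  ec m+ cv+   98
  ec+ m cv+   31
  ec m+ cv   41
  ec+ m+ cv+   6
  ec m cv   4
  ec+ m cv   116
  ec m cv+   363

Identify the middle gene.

The two most frequent reciprocal classes, ec+ m+ cv and ec m cv+, are the parental types, so the F1 was ec+ m+ cv / ec m cv+.
The two rarest classes, ec+ m+ cv+ and ec m cv, are the double crossovers. Comparing them with the parentals, only the cv allele has switched, so cv is the middle locus and the order is ec – cv – m.

cv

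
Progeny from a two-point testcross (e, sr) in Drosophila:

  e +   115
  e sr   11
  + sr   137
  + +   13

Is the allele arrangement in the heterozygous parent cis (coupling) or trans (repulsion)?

trans

The two most frequent classes are + sr (137) and e + (115); these are the parental (non-recombinant) types.
So the F1 carried + sr on one chromosome and e + on the other — the recessive alleles are on opposite chromosomes (trans / repulsion).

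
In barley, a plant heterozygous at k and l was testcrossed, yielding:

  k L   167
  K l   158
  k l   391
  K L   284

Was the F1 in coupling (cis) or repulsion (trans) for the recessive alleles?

cis

The two most frequent classes are K L (284) and k l (391); these are the parental (non-recombinant) types.
So the F1 carried K L on one chromosome and k l on the other — the recessive alleles are on the same chromosome (cis / coupling).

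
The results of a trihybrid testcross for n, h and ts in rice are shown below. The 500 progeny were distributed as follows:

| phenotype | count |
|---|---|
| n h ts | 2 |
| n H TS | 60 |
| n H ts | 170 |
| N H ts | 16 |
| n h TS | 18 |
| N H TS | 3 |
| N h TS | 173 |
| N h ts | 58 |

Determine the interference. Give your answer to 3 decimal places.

0.479

The two most frequent reciprocal classes, N h TS and n H ts, are the parental types, so the F1 was N h TS / n H ts.
The two rarest classes, N H TS and n h ts, are the double crossovers. Comparing them with the parentals, only the h allele has switched, so h is the middle locus and the order is n – h – ts.
n–h: (34 + 5)/500 = 0.0780; h–ts: (118 + 5)/500 = 0.2460.
Expected DCO frequency = 0.0780 × 0.2460 ≈ 0.01919; observed = 5/500 ≈ 0.01000.
Coefficient of coincidence = 0.01000/0.01919 ≈ 0.521; interference = 1 − 0.521 = 0.479.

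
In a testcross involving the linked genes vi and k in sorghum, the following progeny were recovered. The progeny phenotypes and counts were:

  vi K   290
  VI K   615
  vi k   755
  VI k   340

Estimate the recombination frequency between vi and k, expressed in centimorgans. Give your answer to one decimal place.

The two most frequent classes, VI K (615) and vi k (755), are the parental types, so the F1 was VI K / vi k.
The recombinant classes are VI k and vi K: 340 + 290 = 630.
Recombination frequency = 630/2000 = 0.3150 ≈ 31.5%, i.e. 31.5 centimorgans.

31.5 centimorgans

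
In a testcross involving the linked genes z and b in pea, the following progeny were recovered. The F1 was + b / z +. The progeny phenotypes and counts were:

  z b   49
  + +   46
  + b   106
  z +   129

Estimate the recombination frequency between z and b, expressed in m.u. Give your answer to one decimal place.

28.8 m.u.

The recombinant classes are + + and z b: 46 + 49 = 95.
Recombination frequency = 95/330 = 0.2879 ≈ 28.8%, i.e. 28.8 m.u.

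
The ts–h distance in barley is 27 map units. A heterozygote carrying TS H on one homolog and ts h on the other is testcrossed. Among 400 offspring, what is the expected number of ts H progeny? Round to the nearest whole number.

54

A map distance of 27 map units corresponds to a recombination frequency of 0.270.
The F1 is TS H / ts h, so ts H is a recombinant gamete class with expected frequency r/2 = 0.270/2 = 0.1350.
Expected number = 0.1350 × 400 = 54.00 ≈ 54.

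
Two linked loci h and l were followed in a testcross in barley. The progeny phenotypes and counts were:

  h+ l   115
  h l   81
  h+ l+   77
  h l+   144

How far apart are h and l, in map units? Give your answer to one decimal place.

The two most frequent classes, h+ l (115) and h l+ (144), are the parental types, so the F1 was h+ l / h l+.
The recombinant classes are h+ l+ and h l: 77 + 81 = 158.
Recombination frequency = 158/417 = 0.3789 ≈ 37.9%, i.e. 37.9 map units.

37.9 map units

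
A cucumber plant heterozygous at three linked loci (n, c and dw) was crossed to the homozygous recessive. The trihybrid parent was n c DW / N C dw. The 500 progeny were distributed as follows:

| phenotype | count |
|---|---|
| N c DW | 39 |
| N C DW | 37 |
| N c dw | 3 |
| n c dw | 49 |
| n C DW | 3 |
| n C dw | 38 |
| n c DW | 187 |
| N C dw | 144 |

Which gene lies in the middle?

c

The two rarest classes, n C DW and N c dw, are the double crossovers. Comparing them with the parentals, only the c allele has switched, so c is the middle locus and the order is dw – c – n.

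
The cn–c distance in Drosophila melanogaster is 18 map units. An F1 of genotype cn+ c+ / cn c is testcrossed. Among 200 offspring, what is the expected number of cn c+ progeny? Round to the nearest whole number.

A map distance of 18 map units corresponds to a recombination frequency of 0.180.
The F1 is cn+ c+ / cn c, so cn c+ is a recombinant gamete class with expected frequency r/2 = 0.180/2 = 0.0900.
Expected number = 0.0900 × 200 = 18.00 ≈ 18.

18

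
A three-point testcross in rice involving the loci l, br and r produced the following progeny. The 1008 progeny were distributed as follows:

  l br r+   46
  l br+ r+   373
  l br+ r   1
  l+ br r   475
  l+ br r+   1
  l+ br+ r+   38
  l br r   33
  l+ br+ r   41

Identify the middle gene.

r

The two most frequent reciprocal classes, l br+ r+ and l+ br r, are the parental types, so the F1 was l br+ r+ / l+ br r.
The two rarest classes, l br+ r and l+ br r+, are the double crossovers. Comparing them with the parentals, only the r allele has switched, so r is the middle locus and the order is br – r – l.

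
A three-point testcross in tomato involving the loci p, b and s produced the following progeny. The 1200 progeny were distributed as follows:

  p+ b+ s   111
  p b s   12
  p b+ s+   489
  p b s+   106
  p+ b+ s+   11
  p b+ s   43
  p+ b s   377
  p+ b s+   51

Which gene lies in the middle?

p

The two most frequent reciprocal classes, p b+ s+ and p+ b s, are the parental types, so the F1 was p b+ s+ / p+ b s.
The two rarest classes, p+ b+ s+ and p b s, are the double crossovers. Comparing them with the parentals, only the p allele has switched, so p is the middle locus and the order is b – p – s.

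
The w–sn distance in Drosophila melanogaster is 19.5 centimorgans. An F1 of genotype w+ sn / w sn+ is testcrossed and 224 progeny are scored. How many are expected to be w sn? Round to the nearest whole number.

22

A map distance of 19.5 centimorgans corresponds to a recombination frequency of 0.195.
The F1 is w+ sn / w sn+, so w sn is a recombinant gamete class with expected frequency r/2 = 0.195/2 = 0.0975.
Expected number = 0.0975 × 224 = 21.84 ≈ 22.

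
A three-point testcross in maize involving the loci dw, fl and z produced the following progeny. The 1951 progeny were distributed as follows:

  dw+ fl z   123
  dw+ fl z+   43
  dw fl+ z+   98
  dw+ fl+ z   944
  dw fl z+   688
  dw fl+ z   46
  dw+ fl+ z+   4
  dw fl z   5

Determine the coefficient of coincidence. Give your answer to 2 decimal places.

The two most frequent reciprocal classes, dw fl z+ and dw+ fl+ z, are the parental types, so the F1 was dw fl z+ / dw+ fl+ z.
The two rarest classes, dw fl z and dw+ fl+ z+, are the double crossovers. Comparing them with the parentals, only the z allele has switched, so z is the middle locus and the order is fl – z – dw.
fl–z: (221 + 9)/1951 = 0.1179; z–dw: (89 + 9)/1951 = 0.0502.
Expected DCO frequency = 0.1179 × 0.0502 ≈ 0.00592; observed = 9/1951 ≈ 0.00461.
Coefficient of coincidence = 0.00461/0.00592 ≈ 0.78.

0.78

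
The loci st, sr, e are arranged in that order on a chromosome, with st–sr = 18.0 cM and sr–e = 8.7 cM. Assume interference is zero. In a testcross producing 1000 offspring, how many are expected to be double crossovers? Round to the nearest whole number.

16

Map distances give recombination frequencies of 0.180 and 0.087 for the two intervals.
With no interference, expected double-crossover frequency = 0.180 × 0.087 = 0.01566.
Expected number = 0.01566 × 1000 = 15.66 ≈ 16.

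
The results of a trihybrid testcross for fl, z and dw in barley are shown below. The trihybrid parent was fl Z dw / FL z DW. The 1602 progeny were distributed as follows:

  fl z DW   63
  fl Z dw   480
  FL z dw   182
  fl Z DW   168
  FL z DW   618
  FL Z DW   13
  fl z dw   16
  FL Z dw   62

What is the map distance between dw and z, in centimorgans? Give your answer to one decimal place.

23.7 centimorgans

The two rarest classes, fl z dw and FL Z DW, are the double crossovers. Comparing them with the parentals, only the z allele has switched, so z is the middle locus and the order is fl – z – dw.
Crossovers in the z–dw interval produce the single-crossover classes fl Z DW and FL z dw (168 + 182 = 350) plus the double crossovers (29).
RF(z–dw) = (350 + 29) / 1602 = 379/1602 = 0.2366 → 23.7 centimorgans.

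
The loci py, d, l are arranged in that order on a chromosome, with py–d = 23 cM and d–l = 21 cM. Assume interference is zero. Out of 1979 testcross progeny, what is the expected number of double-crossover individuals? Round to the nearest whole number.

Map distances give recombination frequencies of 0.230 and 0.210 for the two intervals.
With no interference, expected double-crossover frequency = 0.230 × 0.210 = 0.04830.
Expected number = 0.04830 × 1979 = 95.59 ≈ 96.

96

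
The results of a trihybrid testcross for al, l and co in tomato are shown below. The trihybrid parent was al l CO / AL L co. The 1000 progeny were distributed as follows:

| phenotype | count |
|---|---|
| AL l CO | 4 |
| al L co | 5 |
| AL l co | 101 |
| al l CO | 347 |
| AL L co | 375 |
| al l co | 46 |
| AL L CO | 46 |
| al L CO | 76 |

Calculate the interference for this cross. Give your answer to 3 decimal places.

0.521

The two rarest classes, AL l CO and al L co, are the double crossovers. Comparing them with the parentals, only the al allele has switched, so al is the middle locus and the order is l – al – co.
l–al: (177 + 9)/1000 = 0.1860; al–co: (92 + 9)/1000 = 0.1010.
Expected DCO frequency = 0.1860 × 0.1010 ≈ 0.01879; observed = 9/1000 ≈ 0.00900.
Coefficient of coincidence = 0.00900/0.01879 ≈ 0.479; interference = 1 − 0.479 = 0.521.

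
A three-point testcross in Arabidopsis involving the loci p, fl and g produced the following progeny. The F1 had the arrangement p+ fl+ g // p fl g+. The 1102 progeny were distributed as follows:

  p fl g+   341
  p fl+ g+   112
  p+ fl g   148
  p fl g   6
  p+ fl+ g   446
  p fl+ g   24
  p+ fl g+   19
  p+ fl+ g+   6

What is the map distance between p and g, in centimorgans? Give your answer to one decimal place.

5.0 centimorgans

The two rarest classes, p+ fl+ g+ and p fl g, are the double crossovers. Comparing them with the parentals, only the g allele has switched, so g is the middle locus and the order is p – g – fl.
Crossovers in the p–g interval produce the single-crossover classes p fl+ g and p+ fl g+ (24 + 19 = 43) plus the double crossovers (12).
RF(p–g) = (43 + 12) / 1102 = 55/1102 = 0.0499 → 5.0 centimorgans.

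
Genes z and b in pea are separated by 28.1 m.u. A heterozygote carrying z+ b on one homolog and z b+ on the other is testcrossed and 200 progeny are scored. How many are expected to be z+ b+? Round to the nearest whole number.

28

A map distance of 28.1 m.u. corresponds to a recombination frequency of 0.281.
The F1 is z+ b / z b+, so z+ b+ is a recombinant gamete class with expected frequency r/2 = 0.281/2 = 0.1405.
Expected number = 0.1405 × 200 = 28.10 ≈ 28.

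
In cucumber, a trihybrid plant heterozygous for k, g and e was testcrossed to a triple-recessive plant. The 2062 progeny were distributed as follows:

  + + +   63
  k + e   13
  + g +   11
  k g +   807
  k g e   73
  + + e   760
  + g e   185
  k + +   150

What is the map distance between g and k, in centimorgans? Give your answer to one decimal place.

17.4 centimorgans

The two most frequent reciprocal classes, k g + and + + e, are the parental types, so the F1 was k g + / + + e.
The two rarest classes, + g + and k + e, are the double crossovers. Comparing them with the parentals, only the k allele has switched, so k is the middle locus and the order is g – k – e.
Crossovers in the g–k interval produce the single-crossover classes k + + and + g e (150 + 185 = 335) plus the double crossovers (24).
RF(g–k) = (335 + 24) / 2062 = 359/2062 = 0.1741 → 17.4 centimorgans.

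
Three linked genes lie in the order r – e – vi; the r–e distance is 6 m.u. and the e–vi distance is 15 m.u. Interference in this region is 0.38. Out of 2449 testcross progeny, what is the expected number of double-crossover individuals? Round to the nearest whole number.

14

Map distances give recombination frequencies of 0.060 and 0.150 for the two intervals.
With interference 0.38 (so coincidence = 0.62), expected double-crossover frequency = 0.060 × 0.150 × 0.62 = 0.00558.
Expected number = 0.00558 × 2449 = 13.67 ≈ 14.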